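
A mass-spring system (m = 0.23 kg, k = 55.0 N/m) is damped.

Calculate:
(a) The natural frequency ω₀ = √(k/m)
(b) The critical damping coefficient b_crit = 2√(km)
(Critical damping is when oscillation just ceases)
ω₀ = √(k/m) = √(55.0/0.23) = 15.46 rad/s
b_crit = 2√(km) = 2√(55.0×0.23) = 7.113 kg/s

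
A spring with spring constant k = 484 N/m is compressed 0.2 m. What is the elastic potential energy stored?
PE = ½kx² = ½×484×0.2² = 9.68 J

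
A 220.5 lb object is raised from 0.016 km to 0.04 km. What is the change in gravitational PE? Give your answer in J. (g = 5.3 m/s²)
ΔPE = mg(h₂ − h₁) = 100 kg × 5.3 m/s² × (40 − 16) m = 1.272e+04 J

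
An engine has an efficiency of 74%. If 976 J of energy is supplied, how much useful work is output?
W_out = η × W_in = 0.74 × 976 = 722.24 J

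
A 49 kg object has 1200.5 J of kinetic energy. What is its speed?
KE = ½mv² → v = √(2KE/m) = √(2×1200.5/49) = 7.0 m/s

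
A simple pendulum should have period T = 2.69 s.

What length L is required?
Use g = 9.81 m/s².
T = 2π√(L/g) → L = g(T/2π)² = 9.81×(2.69/2π)² = 1.798 m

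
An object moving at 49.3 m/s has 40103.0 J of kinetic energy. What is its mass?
KE = ½mv² → m = 2KE/v² = 2×40103.0/49.3² = 33.0 kg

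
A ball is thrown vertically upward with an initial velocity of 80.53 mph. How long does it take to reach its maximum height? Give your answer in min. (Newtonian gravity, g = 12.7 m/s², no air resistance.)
t_up = v₀/g (with unit conversion) = 0.04724 min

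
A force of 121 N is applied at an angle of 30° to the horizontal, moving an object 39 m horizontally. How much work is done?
W = Fd cosθ = 121×39×cos(30°) = 4086.8 J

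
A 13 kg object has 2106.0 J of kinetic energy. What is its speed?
KE = ½mv² → v = √(2KE/m) = √(2×2106.0/13) = 18.0 m/s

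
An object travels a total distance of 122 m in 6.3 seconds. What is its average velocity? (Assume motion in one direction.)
v_avg = Δd / Δt = 122 / 6.3 = 19.37 m/s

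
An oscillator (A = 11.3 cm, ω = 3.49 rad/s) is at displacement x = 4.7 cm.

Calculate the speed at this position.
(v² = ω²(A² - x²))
v = ω√(A² − x²) = 3.49×√(0.113² − 0.047²) = 0.3586 m/s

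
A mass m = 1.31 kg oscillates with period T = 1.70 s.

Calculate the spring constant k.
T = 2π√(m/k) → k = m(2π/T)² = 1.31×(2π/1.7)² = 17.9 N/m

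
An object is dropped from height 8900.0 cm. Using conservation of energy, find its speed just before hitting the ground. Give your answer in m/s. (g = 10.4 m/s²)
mgh = ½mv² → v = √(2gh) = √(2×10.4×89) = 43.03 m/s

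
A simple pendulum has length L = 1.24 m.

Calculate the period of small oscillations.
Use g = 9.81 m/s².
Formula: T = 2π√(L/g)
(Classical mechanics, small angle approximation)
T = 2π√(L/g) = 2π√(1.24/9.81) = 2.234 s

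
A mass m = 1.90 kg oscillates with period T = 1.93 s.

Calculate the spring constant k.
T = 2π√(m/k) → k = m(2π/T)² = 1.9×(2π/1.93)² = 20.14 N/m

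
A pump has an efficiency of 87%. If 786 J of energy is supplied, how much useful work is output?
W_out = η × W_in = 0.87 × 786 = 683.82 J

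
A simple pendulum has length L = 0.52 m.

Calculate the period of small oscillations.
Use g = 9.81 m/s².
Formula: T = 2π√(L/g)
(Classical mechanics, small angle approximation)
T = 2π√(L/g) = 2π√(0.52/9.81) = 1.447 s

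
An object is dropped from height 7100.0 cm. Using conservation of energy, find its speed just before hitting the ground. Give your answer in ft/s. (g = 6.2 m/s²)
mgh = ½mv² → v = √(2gh) = √(2×6.2×71) = 29.67 m/s = 97.35 ft/s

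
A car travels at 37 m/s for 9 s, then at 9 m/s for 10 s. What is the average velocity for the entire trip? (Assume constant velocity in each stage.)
d₁ = v₁t₁ = 37 × 9 = 333 m
d₂ = v₂t₂ = 9 × 10 = 90 m
d_total = 423 m, t_total = 19 s
v_avg = d_total/t_total = 423/19 = 22.26 m/s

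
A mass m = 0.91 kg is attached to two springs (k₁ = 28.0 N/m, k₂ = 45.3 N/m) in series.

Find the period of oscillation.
k_eq = k₁k₂/(k₁+k₂) = 17.3 N/m
T = 2π√(m/k_eq) = 2π√(0.91/17.3) = 1.441 s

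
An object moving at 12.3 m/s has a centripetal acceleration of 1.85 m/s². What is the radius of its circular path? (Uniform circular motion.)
r = v²/a_c = 12.3²/1.85 = 81.78 m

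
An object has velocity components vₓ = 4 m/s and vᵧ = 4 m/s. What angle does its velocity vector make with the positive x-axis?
θ = arctan(vᵧ/vₓ) = arctan(4/4) = 45.0°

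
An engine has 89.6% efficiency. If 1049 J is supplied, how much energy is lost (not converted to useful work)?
W_out = η × W_in = 0.896×1049 = 939.9 J
W_lost = W_in − W_out = 1049 − 939.9 = 109.1 J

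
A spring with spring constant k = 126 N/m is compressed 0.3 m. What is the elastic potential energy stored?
PE = ½kx² = ½×126×0.3² = 5.67 J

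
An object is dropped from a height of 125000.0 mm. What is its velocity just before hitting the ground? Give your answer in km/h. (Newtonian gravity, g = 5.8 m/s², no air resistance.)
v = √(2gh) (with unit conversion) = 137.1 km/h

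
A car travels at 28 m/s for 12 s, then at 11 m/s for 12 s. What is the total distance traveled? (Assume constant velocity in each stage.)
d₁ = v₁t₁ = 28 × 12 = 336 m
d₂ = v₂t₂ = 11 × 12 = 132 m
d_total = 336 + 132 = 468 m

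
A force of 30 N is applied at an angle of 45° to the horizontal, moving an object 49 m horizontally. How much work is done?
W = Fd cosθ = 30×49×cos(45°) = 1039.4 J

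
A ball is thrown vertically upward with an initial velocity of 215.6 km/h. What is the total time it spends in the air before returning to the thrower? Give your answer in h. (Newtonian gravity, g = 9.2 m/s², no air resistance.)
t_total = 2v₀/g (with unit conversion) = 0.003616 h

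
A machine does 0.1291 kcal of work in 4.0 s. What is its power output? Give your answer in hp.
P = W/t = 540.2 J / 4 s = 135 W = 0.1811 hp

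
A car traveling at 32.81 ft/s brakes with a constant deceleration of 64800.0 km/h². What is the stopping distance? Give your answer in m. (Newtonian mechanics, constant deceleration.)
d = v₀² / (2a) (with unit conversion) = 10.0 m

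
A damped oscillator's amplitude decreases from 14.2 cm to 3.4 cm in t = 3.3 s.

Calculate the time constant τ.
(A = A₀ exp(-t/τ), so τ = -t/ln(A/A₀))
A/A₀ = 3.4/14.2 = 0.2394; ln(A/A₀) = -1.429
τ = −t/ln(A/A₀) = −3.3/-1.429 = 2.309 s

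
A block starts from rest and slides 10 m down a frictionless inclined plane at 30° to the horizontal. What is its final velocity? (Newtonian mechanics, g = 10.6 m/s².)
a = g sin(θ) = 10.6 × sin(30°) = 5.3 m/s²
v = √(2ad) = √(2 × 5.3 × 10) = 10.3 m/s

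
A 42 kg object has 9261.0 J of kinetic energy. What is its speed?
KE = ½mv² → v = √(2KE/m) = √(2×9261.0/42) = 21.0 m/s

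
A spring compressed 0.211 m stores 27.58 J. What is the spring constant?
PE = ½kx² → k = 2PE/x² = 2×27.58/0.211² = 1239.0 N/m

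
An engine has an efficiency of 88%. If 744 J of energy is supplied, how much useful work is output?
W_out = η × W_in = 0.88 × 744 = 654.72 J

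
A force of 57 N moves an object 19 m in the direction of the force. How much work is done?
W = Fd = 57×19 = 1083.0 J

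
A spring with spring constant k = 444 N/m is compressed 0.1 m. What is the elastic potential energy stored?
PE = ½kx² = ½×444×0.1² = 2.22 J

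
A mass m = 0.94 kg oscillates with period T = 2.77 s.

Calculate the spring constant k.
T = 2π√(m/k) → k = m(2π/T)² = 0.94×(2π/2.77)² = 4.836 N/m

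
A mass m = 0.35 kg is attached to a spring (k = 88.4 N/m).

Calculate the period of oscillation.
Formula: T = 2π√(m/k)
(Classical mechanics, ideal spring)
T = 2π√(m/k) = 2π√(0.35/88.4) = 0.3954 s; f = 1/T = 2.529 Hz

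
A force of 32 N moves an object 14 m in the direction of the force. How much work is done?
W = Fd = 32×14 = 448.0 J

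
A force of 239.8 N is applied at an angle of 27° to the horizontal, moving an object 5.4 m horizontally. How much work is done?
W = Fd cosθ = 239.8×5.4×cos(27°) = 1153.8 J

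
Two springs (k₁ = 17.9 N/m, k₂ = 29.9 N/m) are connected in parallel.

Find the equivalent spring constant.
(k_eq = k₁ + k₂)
k_eq = k₁ + k₂ = 17.9 + 29.9 = 47.8 N/m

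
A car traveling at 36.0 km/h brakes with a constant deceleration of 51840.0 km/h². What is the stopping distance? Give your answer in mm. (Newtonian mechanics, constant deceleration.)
d = v₀² / (2a) (with unit conversion) = 12500.0 mm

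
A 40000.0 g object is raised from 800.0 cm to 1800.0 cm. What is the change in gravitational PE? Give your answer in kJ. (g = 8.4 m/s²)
ΔPE = mg(h₂ − h₁) = 40 kg × 8.4 m/s² × (18 − 8) m = 3360 J = 3.36 kJ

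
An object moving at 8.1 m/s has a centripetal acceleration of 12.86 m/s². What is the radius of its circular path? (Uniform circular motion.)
r = v²/a_c = 8.1²/12.86 = 5.1 m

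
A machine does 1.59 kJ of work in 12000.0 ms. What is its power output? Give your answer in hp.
P = W/t = 1590 J / 12 s = 132.5 W = 0.1777 hp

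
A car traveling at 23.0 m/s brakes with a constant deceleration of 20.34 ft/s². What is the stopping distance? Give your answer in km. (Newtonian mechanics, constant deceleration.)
d = v₀² / (2a) (with unit conversion) = 0.04266 km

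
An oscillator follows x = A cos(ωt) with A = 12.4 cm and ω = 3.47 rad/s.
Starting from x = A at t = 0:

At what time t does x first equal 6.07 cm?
cos(ωt) = x/A = 6.07/12.4 = 0.4895
ωt = arccos(0.4895) = 1.059 rad
t = 1.059/3.47 = 0.3053 s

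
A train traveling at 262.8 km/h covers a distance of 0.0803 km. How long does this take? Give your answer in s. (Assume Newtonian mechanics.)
t = d/v (with unit conversion) = 1.1 s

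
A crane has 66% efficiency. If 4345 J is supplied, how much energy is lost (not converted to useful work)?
W_out = η × W_in = 0.66×4345 = 2867.7 J
W_lost = W_in − W_out = 4345 − 2867.7 = 1477.3 J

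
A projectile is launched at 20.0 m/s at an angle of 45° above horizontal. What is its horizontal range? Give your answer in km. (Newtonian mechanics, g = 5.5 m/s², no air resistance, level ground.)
R = v₀² sin(2θ) / g (with unit conversion) = 0.07273 km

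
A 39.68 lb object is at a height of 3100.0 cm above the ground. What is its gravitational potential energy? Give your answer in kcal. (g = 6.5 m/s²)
PE = mgh = 18 kg × 6.5 m/s² × 31 m = 3627 J = 0.8668 kcal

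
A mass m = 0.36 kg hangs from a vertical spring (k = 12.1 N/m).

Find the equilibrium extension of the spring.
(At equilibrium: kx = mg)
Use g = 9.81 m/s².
x_eq = mg/k = 0.36×9.81/12.1 = 0.2919 m = 29.19 cm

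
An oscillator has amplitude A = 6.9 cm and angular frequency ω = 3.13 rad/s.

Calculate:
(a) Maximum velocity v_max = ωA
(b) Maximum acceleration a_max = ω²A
v_max = ωA = 3.13×0.069 = 0.216 m/s
a_max = ω²A = 3.13²×0.069 = 0.676 m/s²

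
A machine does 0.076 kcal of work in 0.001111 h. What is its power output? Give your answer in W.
P = W/t = 318 J / 4 s = 79.5 W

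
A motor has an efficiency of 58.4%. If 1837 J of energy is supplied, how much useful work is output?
W_out = η × W_in = 0.584 × 1837 = 1072.8 J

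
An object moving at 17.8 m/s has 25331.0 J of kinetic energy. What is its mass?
KE = ½mv² → m = 2KE/v² = 2×25331.0/17.8² = 159.9 kg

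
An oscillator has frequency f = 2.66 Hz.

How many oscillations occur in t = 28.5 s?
n = f×t = 2.66×28.5 = 75.81 oscillations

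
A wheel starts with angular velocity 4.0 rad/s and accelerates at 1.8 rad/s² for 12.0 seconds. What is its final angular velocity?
ω = ω₀ + αt = 4.0 + 1.8 × 12.0 = 25.6 rad/s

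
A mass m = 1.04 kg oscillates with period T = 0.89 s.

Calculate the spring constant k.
T = 2π√(m/k) → k = m(2π/T)² = 1.04×(2π/0.89)² = 51.83 N/m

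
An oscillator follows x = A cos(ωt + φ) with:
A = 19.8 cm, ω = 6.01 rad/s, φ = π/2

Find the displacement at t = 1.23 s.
x = A cos(ωt + φ) = 19.8×cos(6.01×1.23 + π/2) = -17.73 cm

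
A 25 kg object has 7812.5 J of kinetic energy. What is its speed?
KE = ½mv² → v = √(2KE/m) = √(2×7812.5/25) = 25.0 m/s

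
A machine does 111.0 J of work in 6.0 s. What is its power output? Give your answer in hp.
P = W/t = 111 J / 6 s = 18.5 W = 0.02481 hp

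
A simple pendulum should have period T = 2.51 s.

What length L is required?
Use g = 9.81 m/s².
T = 2π√(L/g) → L = g(T/2π)² = 9.81×(2.51/2π)² = 1.566 m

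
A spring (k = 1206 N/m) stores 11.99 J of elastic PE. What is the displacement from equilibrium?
PE = ½kx² → x = √(2PE/k) = √(2×11.99/1206) = 0.141 m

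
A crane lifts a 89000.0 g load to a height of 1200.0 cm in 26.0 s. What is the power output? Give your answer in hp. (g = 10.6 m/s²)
W = mgh = 89×10.6×12 = 1.132e+04 J
P = W/t = 1.132e+04/26 = 435.4 W = 0.5839 hp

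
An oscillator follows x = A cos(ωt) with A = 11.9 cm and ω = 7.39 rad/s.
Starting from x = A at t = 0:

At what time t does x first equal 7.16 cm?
cos(ωt) = x/A = 7.16/11.9 = 0.6017
ωt = arccos(0.6017) = 0.9252 rad
t = 0.9252/7.39 = 0.1252 s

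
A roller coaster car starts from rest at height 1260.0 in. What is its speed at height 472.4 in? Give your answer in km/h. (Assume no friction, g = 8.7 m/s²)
mgh₁ = ½mv₂² + mgh₂ → v₂ = √(2g(h₁−h₂)) = √(2×8.7×(32−12)) = 18.66 m/s = 67.17 km/h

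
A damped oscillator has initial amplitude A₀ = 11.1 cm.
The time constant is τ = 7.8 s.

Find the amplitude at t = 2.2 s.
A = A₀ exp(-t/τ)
A = A₀ exp(−t/τ) = 11.1×exp(−2.2/7.8) = 8.372 cm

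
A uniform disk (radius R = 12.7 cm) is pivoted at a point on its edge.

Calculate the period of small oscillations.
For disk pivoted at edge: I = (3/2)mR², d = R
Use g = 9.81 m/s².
I/m = (3/2)R² = 0.02419 m²; d = R = 0.127 m
T = 2π√((3/2)R²/(gR)) = 2π√(3R/(2g)) = 0.8756 s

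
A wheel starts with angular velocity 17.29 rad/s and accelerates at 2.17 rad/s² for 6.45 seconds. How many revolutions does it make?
θ = ω₀t + ½αt² = 17.29×6.45 + ½×2.17×6.45² = 156.66 rad
Revolutions = θ/(2π) = 156.66/(2π) = 24.93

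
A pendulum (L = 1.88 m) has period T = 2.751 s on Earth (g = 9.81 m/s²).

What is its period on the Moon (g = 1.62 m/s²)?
T = 2π√(L/g), so T_moon/T_earth = √(g_earth/g_moon)
T_moon = 2π√(1.88/1.62) = 6.769 s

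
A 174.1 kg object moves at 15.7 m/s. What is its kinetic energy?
KE = ½mv² = ½×174.1×15.7² = 21456.95 J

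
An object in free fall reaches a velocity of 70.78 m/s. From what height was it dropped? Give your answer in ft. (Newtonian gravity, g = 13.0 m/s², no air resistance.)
h = v²/(2g) (with unit conversion) = 632.2 ft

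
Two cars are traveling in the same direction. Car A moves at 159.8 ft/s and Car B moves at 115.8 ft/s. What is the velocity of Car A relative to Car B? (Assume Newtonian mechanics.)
v_rel = v_A - v_B = 159.8 - 115.8 = 44.0 ft/s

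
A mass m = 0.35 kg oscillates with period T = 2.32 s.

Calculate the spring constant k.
T = 2π√(m/k) → k = m(2π/T)² = 0.35×(2π/2.32)² = 2.567 N/m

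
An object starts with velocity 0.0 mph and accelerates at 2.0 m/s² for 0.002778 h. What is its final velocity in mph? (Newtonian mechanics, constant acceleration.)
v = v₀ + at (with unit conversion) = 44.74 mph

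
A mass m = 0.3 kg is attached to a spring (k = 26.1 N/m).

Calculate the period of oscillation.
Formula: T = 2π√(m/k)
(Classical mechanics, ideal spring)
T = 2π√(m/k) = 2π√(0.3/26.1) = 0.6736 s; f = 1/T = 1.484 Hz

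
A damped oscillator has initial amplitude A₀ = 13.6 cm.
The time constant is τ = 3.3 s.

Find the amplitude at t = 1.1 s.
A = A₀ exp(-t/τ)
A = A₀ exp(−t/τ) = 13.6×exp(−1.1/3.3) = 9.745 cm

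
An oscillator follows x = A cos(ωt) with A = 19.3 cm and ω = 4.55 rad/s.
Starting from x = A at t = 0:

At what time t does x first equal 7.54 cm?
cos(ωt) = x/A = 7.54/19.3 = 0.3907
ωt = arccos(0.3907) = 1.169 rad
t = 1.169/4.55 = 0.257 s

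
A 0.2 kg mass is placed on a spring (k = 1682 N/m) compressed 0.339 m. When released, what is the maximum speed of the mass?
½kx² = ½mv² → v = x√(k/m) = 0.339×√(1682/0.2) = 31.09 m/s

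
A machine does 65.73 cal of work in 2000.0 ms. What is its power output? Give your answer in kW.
P = W/t = 275 J / 2 s = 137.5 W = 0.1375 kW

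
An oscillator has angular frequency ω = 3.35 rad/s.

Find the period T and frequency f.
T = 2π/ω = 2π/3.35 = 1.876 s; f = ω/2π = 0.5332 Hz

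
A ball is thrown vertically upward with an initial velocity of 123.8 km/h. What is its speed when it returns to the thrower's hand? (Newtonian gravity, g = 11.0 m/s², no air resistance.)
By conservation of energy, the ball returns at the same speed = 123.8 km/h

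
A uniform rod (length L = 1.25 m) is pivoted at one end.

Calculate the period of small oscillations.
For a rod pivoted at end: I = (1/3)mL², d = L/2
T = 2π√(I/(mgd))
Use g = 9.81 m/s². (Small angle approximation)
I/m = (1/3)L² = 0.5208 m²; d = L/2 = 0.625 m
T = 2π√(I/(mgd)) = 2π√(0.5208/(9.81×0.625)) = 1.831 s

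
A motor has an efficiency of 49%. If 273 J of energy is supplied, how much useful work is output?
W_out = η × W_in = 0.49 × 273 = 133.77 J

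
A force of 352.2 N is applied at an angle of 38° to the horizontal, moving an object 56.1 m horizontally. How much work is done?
W = Fd cosθ = 352.2×56.1×cos(38°) = 15570.0 J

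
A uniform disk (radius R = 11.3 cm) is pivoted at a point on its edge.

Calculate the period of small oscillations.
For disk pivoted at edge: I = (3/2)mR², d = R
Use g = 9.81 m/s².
I/m = (3/2)R² = 0.01915 m²; d = R = 0.113 m
T = 2π√((3/2)R²/(gR)) = 2π√(3R/(2g)) = 0.8259 s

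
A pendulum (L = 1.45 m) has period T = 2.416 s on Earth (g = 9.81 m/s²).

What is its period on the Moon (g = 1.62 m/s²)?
T = 2π√(L/g), so T_moon/T_earth = √(g_earth/g_moon)
T_moon = 2π√(1.45/1.62) = 5.944 s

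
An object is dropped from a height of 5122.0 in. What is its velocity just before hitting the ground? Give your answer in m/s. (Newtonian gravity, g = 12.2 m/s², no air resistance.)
v = √(2gh) (with unit conversion) = 56.34 m/s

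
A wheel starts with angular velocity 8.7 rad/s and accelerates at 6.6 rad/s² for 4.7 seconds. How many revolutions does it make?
θ = ω₀t + ½αt² = 8.7×4.7 + ½×6.6×4.7² = 113.79 rad
Revolutions = θ/(2π) = 113.79/(2π) = 18.11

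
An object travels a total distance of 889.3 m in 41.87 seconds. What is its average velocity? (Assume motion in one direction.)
v_avg = Δd / Δt = 889.3 / 41.87 = 21.24 m/s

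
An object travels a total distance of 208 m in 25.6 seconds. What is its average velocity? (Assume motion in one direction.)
v_avg = Δd / Δt = 208 / 25.6 = 8.12 m/s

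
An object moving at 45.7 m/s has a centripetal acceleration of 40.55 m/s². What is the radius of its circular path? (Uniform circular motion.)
r = v²/a_c = 45.7²/40.55 = 51.5 m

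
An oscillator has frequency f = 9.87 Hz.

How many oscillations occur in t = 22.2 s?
n = f×t = 9.87×22.2 = 219.1 oscillations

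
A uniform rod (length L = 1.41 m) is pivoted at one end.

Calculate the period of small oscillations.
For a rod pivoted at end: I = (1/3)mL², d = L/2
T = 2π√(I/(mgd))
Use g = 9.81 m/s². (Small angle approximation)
I/m = (1/3)L² = 0.6627 m²; d = L/2 = 0.705 m
T = 2π√(I/(mgd)) = 2π√(0.6627/(9.81×0.705)) = 1.945 s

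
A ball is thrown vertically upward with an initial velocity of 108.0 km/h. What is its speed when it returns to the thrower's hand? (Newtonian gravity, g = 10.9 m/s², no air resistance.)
By conservation of energy, the ball returns at the same speed = 108.0 km/h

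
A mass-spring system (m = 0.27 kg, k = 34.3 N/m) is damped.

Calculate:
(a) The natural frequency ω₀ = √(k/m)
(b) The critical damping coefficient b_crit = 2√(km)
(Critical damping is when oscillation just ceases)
ω₀ = √(k/m) = √(34.3/0.27) = 11.27 rad/s
b_crit = 2√(km) = 2√(34.3×0.27) = 6.086 kg/s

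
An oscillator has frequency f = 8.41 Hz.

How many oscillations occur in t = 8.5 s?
n = f×t = 8.41×8.5 = 71.48 oscillations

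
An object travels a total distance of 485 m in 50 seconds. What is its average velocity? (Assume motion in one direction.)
v_avg = Δd / Δt = 485 / 50 = 9.7 m/s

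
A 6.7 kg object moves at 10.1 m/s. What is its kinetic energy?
KE = ½mv² = ½×6.7×10.1² = 341.7335 J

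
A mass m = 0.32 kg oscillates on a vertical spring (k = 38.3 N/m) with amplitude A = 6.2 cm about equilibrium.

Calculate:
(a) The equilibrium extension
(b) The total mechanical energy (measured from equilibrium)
x_eq = mg/k = 0.32×9.81/38.3 = 0.08196 m = 8.196 cm
E = ½kA² = ½×38.3×(0.062)² = 0.07361 J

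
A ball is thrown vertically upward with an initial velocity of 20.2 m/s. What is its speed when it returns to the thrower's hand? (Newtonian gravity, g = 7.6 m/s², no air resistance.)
By conservation of energy, the ball returns at the same speed = 20.2 m/s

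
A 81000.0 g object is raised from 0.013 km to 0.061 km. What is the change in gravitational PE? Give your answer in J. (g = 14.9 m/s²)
ΔPE = mg(h₂ − h₁) = 81 kg × 14.9 m/s² × (61 − 13) m = 5.793e+04 J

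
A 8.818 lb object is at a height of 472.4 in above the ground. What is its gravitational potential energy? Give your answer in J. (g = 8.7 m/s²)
PE = mgh = 4 kg × 8.7 m/s² × 12 m = 417.5 J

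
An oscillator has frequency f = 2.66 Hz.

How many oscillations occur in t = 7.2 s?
n = f×t = 2.66×7.2 = 19.15 oscillations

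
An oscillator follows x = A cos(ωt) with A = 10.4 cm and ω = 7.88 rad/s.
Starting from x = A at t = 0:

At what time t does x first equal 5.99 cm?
cos(ωt) = x/A = 5.99/10.4 = 0.576
ωt = arccos(0.576) = 0.957 rad
t = 0.957/7.88 = 0.1214 s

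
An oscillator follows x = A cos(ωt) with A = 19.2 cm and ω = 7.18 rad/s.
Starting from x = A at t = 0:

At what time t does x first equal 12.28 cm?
cos(ωt) = x/A = 12.28/19.2 = 0.6396
ωt = arccos(0.6396) = 0.8768 rad
t = 0.8768/7.18 = 0.1221 s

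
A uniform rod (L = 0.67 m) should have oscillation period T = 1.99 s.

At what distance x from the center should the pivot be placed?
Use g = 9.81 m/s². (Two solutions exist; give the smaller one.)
T = 2π√((L²/12 + x²)/(gx)). Let c = T²g/(4π²) = 0.984.
x² − cx + L²/12 = 0 → x = (c − √(c² − L²/3))/2 = 0.03961 m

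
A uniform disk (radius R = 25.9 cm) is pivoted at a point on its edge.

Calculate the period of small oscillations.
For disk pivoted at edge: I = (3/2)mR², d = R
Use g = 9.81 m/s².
I/m = (3/2)R² = 0.1006 m²; d = R = 0.259 m
T = 2π√((3/2)R²/(gR)) = 2π√(3R/(2g)) = 1.25 s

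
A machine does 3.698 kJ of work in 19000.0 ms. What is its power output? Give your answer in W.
P = W/t = 3698 J / 19 s = 194.6 W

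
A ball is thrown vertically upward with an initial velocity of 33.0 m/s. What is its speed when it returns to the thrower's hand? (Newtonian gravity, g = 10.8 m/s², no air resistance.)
By conservation of energy, the ball returns at the same speed = 33.0 m/s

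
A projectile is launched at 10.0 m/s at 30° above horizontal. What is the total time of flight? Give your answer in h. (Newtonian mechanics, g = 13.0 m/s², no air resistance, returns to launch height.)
T = 2v₀sin(θ)/g (with unit conversion) = 0.0002137 h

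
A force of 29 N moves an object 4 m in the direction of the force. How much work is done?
W = Fd = 29×4 = 116.0 J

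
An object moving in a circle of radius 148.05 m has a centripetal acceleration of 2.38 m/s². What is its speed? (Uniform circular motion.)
v = √(a_c × r) = √(2.38 × 148.05) = 18.77 m/s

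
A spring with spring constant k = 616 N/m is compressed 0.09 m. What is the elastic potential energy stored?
PE = ½kx² = ½×616×0.09² = 2.495 J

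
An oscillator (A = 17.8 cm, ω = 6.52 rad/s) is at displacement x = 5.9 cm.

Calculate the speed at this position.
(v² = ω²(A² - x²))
v = ω√(A² − x²) = 6.52×√(0.178² − 0.059²) = 1.095 m/s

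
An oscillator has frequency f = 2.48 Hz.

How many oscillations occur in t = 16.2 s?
n = f×t = 2.48×16.2 = 40.18 oscillations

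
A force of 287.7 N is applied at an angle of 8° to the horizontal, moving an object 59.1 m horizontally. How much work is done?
W = Fd cosθ = 287.7×59.1×cos(8°) = 16838.0 J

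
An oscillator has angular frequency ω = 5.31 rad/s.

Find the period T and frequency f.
T = 2π/ω = 2π/5.31 = 1.183 s; f = ω/2π = 0.8451 Hz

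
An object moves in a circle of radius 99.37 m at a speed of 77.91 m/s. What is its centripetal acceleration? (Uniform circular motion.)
a_c = v²/r = 77.91²/99.37 = 6069.97/99.37 = 61.08 m/s²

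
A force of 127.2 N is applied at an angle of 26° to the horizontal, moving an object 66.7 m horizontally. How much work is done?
W = Fd cosθ = 127.2×66.7×cos(26°) = 7625.6 J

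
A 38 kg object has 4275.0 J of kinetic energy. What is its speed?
KE = ½mv² → v = √(2KE/m) = √(2×4275.0/38) = 15.0 m/s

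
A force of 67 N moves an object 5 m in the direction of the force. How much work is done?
W = Fd = 67×5 = 335.0 J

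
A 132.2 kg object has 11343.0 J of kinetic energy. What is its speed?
KE = ½mv² → v = √(2KE/m) = √(2×11343.0/132.2) = 13.1 m/s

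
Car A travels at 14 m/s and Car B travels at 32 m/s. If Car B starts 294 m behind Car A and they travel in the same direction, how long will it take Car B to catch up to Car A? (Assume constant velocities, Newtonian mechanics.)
Relative speed: v_rel = 32 - 14 = 18 m/s
Time to catch: t = d₀/v_rel = 294/18 = 16.33 s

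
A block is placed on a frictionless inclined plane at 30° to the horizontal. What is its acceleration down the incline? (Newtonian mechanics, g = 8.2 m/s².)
a = g sin(θ) = 8.2 × sin(30°) = 8.2 × 0.5 = 4.1 m/s²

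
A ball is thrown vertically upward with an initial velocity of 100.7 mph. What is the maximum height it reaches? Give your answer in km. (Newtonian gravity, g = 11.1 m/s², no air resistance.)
h_max = v₀²/(2g) (with unit conversion) = 0.09128 km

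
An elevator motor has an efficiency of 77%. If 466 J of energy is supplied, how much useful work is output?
W_out = η × W_in = 0.77 × 466 = 358.82 J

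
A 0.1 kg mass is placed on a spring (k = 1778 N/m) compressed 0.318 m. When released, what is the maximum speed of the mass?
½kx² = ½mv² → v = x√(k/m) = 0.318×√(1778/0.1) = 42.4 m/s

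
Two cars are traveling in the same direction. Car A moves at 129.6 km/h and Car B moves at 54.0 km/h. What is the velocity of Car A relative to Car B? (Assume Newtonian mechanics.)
v_rel = v_A - v_B = 129.6 - 54.0 = 75.6 km/h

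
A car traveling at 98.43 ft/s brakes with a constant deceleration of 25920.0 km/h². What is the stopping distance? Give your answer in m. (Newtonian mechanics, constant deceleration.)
d = v₀² / (2a) (with unit conversion) = 225.0 m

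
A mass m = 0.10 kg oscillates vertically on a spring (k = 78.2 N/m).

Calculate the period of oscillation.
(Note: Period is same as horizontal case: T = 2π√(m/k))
T = 2π√(m/k) = 2π√(0.1/78.2) = 0.2247 s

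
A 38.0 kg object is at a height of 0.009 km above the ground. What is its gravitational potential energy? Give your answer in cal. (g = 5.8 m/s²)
PE = mgh = 38 kg × 5.8 m/s² × 9 m = 1984 J = 474.1 cal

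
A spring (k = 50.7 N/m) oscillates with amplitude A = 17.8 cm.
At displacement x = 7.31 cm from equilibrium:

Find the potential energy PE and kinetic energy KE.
E_total = ½kA² = ½×50.7×(0.178)² = 0.8032 J
PE = ½kx² = ½×50.7×(0.0731)² = 0.1355 J
KE = E_total − PE = 0.6677 J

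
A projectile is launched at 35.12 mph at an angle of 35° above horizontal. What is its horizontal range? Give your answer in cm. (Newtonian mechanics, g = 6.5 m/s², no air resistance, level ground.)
R = v₀² sin(2θ) / g (with unit conversion) = 3563.0 cm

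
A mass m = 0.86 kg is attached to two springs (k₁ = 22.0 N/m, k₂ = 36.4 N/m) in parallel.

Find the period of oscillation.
k_eq = k₁+k₂ = 58.4 N/m
T = 2π√(m/k_eq) = 2π√(0.86/58.4) = 0.7625 s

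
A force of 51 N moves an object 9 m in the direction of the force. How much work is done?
W = Fd = 51×9 = 459.0 J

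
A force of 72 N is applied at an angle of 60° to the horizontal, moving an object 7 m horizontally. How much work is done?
W = Fd cosθ = 72×7×cos(60°) = 252.0 J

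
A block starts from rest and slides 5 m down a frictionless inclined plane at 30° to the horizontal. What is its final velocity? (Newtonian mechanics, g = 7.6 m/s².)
a = g sin(θ) = 7.6 × sin(30°) = 3.8 m/s²
v = √(2ad) = √(2 × 3.8 × 5) = 6.16 m/s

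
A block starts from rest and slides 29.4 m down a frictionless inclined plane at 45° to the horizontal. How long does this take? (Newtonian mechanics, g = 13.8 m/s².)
a = g sin(θ) = 13.8 × sin(45°) = 9.76 m/s²
t = √(2d/a) = √(2 × 29.4 / 9.76) = 2.45 s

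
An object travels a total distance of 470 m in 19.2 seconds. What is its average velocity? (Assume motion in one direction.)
v_avg = Δd / Δt = 470 / 19.2 = 24.48 m/s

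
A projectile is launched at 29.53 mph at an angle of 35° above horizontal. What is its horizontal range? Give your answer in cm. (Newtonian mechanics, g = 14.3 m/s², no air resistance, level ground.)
R = v₀² sin(2θ) / g (with unit conversion) = 1145.0 cm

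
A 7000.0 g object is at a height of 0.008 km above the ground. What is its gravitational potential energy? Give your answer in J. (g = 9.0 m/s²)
PE = mgh = 7 kg × 9.0 m/s² × 8 m = 504 J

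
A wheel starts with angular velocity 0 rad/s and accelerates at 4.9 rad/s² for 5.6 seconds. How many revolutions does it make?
θ = ω₀t + ½αt² = 0×5.6 + ½×4.9×5.6² = 76.83 rad
Revolutions = θ/(2π) = 76.83/(2π) = 12.23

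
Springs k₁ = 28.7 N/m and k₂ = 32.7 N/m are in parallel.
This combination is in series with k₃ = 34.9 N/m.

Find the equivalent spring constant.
k₁₂ = k₁ + k₂ = 61.4 N/m (parallel)
1/k_eq = 1/k₁₂ + 1/k₃ → k_eq = 22.25 N/m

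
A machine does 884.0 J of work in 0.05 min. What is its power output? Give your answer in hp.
P = W/t = 884 J / 3 s = 294.7 W = 0.3952 hp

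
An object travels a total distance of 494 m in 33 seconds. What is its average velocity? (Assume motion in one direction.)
v_avg = Δd / Δt = 494 / 33 = 14.97 m/s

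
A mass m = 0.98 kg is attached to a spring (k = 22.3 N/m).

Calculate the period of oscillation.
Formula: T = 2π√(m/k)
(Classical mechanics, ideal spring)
T = 2π√(m/k) = 2π√(0.98/22.3) = 1.317 s; f = 1/T = 0.7592 Hz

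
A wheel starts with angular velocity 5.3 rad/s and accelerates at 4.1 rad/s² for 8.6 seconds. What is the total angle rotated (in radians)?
θ = ω₀t + ½αt² = 5.3×8.6 + ½×4.1×8.6² = 197.2 rad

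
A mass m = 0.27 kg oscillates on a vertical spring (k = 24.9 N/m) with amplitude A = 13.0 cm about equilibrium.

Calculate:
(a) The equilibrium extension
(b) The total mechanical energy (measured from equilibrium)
x_eq = mg/k = 0.27×9.81/24.9 = 0.1064 m = 10.64 cm
E = ½kA² = ½×24.9×(0.13)² = 0.2104 J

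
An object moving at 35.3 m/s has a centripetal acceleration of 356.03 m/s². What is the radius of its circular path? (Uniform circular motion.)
r = v²/a_c = 35.3²/356.03 = 3.5 m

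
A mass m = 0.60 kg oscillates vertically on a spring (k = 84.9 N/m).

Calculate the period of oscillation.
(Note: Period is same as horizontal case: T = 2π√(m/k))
T = 2π√(m/k) = 2π√(0.6/84.9) = 0.5282 s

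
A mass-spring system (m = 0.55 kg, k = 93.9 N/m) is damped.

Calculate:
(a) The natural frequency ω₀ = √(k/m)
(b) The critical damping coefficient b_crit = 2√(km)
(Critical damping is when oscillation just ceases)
ω₀ = √(k/m) = √(93.9/0.55) = 13.07 rad/s
b_crit = 2√(km) = 2√(93.9×0.55) = 14.37 kg/s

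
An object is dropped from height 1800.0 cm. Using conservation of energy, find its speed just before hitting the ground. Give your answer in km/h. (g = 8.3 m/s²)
mgh = ½mv² → v = √(2gh) = √(2×8.3×18) = 17.29 m/s = 62.23 km/h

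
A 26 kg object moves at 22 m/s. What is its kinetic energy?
KE = ½mv² = ½×26×22² = 6292.0 J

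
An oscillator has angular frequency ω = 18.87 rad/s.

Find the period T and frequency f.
T = 2π/ω = 2π/18.87 = 0.333 s; f = ω/2π = 3.003 Hz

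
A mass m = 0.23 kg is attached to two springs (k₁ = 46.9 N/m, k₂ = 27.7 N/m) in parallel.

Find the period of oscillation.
k_eq = k₁+k₂ = 74.6 N/m
T = 2π√(m/k_eq) = 2π√(0.23/74.6) = 0.3489 s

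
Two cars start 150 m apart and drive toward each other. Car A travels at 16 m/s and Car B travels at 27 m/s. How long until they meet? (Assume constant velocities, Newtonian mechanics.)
Combined speed: v_combined = 16 + 27 = 43 m/s
Time to meet: t = d/43 = 150/43 = 3.49 s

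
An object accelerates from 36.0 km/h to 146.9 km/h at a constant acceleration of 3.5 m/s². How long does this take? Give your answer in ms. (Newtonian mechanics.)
t = (v - v₀)/a (with unit conversion) = 8802.0 ms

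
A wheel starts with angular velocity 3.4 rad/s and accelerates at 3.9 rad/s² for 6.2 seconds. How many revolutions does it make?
θ = ω₀t + ½αt² = 3.4×6.2 + ½×3.9×6.2² = 96.04 rad
Revolutions = θ/(2π) = 96.04/(2π) = 15.28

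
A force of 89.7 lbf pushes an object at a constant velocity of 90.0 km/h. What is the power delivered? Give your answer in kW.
P = Fv = 399 N × 25 m/s = 9975 W = 9.975 kW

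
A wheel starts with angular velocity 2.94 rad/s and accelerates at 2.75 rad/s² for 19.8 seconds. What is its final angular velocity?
ω = ω₀ + αt = 2.94 + 2.75 × 19.8 = 57.39 rad/s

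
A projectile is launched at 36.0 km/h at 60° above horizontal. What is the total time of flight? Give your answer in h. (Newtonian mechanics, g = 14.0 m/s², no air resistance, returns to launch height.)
T = 2v₀sin(θ)/g (with unit conversion) = 0.0003437 h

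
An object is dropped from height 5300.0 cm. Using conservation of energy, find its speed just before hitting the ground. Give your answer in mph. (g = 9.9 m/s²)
mgh = ½mv² → v = √(2gh) = √(2×9.9×53) = 32.39 m/s = 72.46 mph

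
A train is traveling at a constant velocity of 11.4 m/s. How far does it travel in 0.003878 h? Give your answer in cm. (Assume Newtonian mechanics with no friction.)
d = vt (with unit conversion) = 15920.0 cm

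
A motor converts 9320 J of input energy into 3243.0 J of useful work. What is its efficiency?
η = W_out/W_in = 3243.0/9320 = 0.348 = 34.8%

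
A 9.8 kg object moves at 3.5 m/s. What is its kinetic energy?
KE = ½mv² = ½×9.8×3.5² = 60.025 J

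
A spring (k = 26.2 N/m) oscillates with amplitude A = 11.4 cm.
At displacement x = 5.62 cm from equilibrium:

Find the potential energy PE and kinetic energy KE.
E_total = ½kA² = ½×26.2×(0.114)² = 0.1702 J
PE = ½kx² = ½×26.2×(0.0562)² = 0.04138 J
KE = E_total − PE = 0.1289 J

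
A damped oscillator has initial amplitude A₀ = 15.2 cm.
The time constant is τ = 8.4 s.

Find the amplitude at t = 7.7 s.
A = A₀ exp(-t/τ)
A = A₀ exp(−t/τ) = 15.2×exp(−7.7/8.4) = 6.078 cm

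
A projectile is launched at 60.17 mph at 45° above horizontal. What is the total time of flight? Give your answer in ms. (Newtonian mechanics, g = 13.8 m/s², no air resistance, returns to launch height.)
T = 2v₀sin(θ)/g (with unit conversion) = 2757.0 ms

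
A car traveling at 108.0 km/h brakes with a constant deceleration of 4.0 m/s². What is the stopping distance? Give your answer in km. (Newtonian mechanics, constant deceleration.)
d = v₀² / (2a) (with unit conversion) = 0.1125 km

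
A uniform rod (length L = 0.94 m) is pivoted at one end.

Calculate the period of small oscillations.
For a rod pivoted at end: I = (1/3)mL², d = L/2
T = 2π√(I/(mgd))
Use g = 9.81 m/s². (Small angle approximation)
I/m = (1/3)L² = 0.2945 m²; d = L/2 = 0.47 m
T = 2π√(I/(mgd)) = 2π√(0.2945/(9.81×0.47)) = 1.588 s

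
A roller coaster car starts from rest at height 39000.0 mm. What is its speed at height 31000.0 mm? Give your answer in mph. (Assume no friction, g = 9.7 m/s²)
mgh₁ = ½mv₂² + mgh₂ → v₂ = √(2g(h₁−h₂)) = √(2×9.7×(39−31)) = 12.46 m/s = 27.87 mph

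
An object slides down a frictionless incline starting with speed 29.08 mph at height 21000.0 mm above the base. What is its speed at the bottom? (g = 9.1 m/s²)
½mv₀² + mgh = ½mv² → v = √(v₀² + 2gh) = √(13² + 2×9.1×21) = 23.48 m/s = 52.52 mph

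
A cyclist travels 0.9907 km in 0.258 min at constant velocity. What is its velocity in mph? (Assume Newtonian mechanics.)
v = d/t (with unit conversion) = 143.2 mph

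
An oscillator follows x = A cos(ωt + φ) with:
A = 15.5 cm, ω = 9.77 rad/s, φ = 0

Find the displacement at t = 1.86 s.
x = A cos(ωt + φ) = 15.5×cos(9.77×1.86 + 0) = 12.08 cm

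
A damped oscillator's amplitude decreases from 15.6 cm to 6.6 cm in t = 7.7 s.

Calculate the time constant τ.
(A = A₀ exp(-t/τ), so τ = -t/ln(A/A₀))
A/A₀ = 6.6/15.6 = 0.4231; ln(A/A₀) = -0.8602
τ = −t/ln(A/A₀) = −7.7/-0.8602 = 8.951 s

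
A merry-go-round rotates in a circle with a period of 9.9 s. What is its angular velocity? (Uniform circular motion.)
ω = 2π/T = 2π/9.9 = 0.6347 rad/s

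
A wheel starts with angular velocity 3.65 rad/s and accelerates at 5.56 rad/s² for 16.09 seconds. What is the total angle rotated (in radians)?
θ = ω₀t + ½αt² = 3.65×16.09 + ½×5.56×16.09² = 778.44 rad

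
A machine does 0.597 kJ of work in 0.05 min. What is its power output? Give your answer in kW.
P = W/t = 597 J / 3 s = 199 W = 0.199 kW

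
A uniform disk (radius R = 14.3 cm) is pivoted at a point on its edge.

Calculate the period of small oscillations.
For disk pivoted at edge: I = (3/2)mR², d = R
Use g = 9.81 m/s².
I/m = (3/2)R² = 0.03067 m²; d = R = 0.143 m
T = 2π√((3/2)R²/(gR)) = 2π√(3R/(2g)) = 0.9291 s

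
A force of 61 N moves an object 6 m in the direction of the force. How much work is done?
W = Fd = 61×6 = 366.0 J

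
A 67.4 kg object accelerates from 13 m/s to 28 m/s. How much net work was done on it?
W_net = ΔKE = ½m(v₂² − v₁²) = ½×67.4×(28² − 13²) = 20725.5 J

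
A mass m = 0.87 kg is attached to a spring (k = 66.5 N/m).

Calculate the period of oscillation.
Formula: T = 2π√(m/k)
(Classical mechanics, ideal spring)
T = 2π√(m/k) = 2π√(0.87/66.5) = 0.7187 s; f = 1/T = 1.391 Hz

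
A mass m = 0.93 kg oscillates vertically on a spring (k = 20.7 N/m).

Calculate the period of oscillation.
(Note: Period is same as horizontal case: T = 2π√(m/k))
T = 2π√(m/k) = 2π√(0.93/20.7) = 1.332 s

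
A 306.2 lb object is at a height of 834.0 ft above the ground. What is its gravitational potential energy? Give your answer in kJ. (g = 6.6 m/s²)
PE = mgh = 138.9 kg × 6.6 m/s² × 254.2 m = 2.33e+05 J = 233.0 kJ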